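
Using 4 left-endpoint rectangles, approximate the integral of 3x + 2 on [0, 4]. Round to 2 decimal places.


Left Riemann sum uses left endpoints of each subinterval.
Interval: [0, 4], n = 4
dx = (4 - 0) / 4 = 1
Left endpoints: [0, 1, 2, 3]
f values: [2, 5, 8, 11]
Sum = dx * (sum of f values)
= 1 * 26
= 26 = 26.00

26.00


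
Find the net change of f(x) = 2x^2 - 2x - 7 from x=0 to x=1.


Net change = f(b) - f(a)
f(x) = 2x^2 - 2x - 7
Compute f(1):
f(1) = 2 * 1^2 - 2 * 1 - 7
= 2 - 2 - 7
= -7
Compute f(0):
f(0) = 2 * 0^2 - 2 * 0 - 7
= 0 + 0 - 7
= -7
Net change = -7 - (-7) = 0

0


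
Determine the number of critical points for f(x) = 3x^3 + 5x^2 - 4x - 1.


Find where f'(x) = 0:
f(x) = 3x^3 + 5x^2 - 4x - 1
f'(x) = 9x^2 + 10x - 4
This is a quadratic in x. Use the discriminant to count real roots.
Discriminant = (10)^2 - 4 * 9 * (-4)
= 100 - (-144)
= 244
Since discriminant > 0, f'(x) = 0 has 2 real solutions.
Number of critical points: 2

2


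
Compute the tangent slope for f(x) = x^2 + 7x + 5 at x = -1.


The slope of the tangent line equals f'(x) at the point.
f(x) = x^2 + 7x + 5
f'(x) = 2x + 7
At x = -1:
f'(-1) = 2 * (-1) + 7
= -2 + 7
= 5

5


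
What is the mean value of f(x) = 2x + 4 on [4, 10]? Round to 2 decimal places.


Average value = 1/(b-a) * integral from a to b of f(x) dx
First compute the integral of 2x + 4:
F(x) = x^2 + 4x
F(10) = 1 * 100 + 4 * 10 = 140
F(4) = 1 * 16 + 4 * 4 = 32
Integral = 140 - 32 = 108
Average = 108 / (10 - 4) = 108 / 6
= 18 = 18.00

18.00


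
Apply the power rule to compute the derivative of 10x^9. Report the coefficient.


We apply the power rule: d/dx [ax^n] = a*n * x^(n-1)
d/dx [10x^9]
= 10 * 9 * x^(9-1)
= 90x^8
The coefficient is 90

90


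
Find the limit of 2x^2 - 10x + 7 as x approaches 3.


Since polynomials are continuous, we use direct substitution.
lim(x->3) of 2x^2 - 10x + 7
= 2 * 3^2 - 10 * 3 + 7
= 18 - 30 + 7
= -5

-5


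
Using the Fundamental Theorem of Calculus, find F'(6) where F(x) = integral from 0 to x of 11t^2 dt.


By the Fundamental Theorem of Calculus (Part 1):
If F(x) = integral from 0 to x of f(t) dt, then F'(x) = f(x)
Here f(t) = 11t^2
So F'(x) = 11x^2
Evaluate at x = 6:
F'(6) = 11 * 6^2
= 11 * 36
= 396

396


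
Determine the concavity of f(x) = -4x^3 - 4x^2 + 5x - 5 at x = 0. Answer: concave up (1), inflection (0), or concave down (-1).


Concavity is determined by the sign of f''(x).
f(x) = -4x^3 - 4x^2 + 5x - 5
f'(x) = -12x^2 - 8x + 5
f''(x) = -24x - 8
f''(0) = -24 * 0 - 8
= 0 - 8
= -8
Since f''(0) < 0, the function is concave down (-1)

-1


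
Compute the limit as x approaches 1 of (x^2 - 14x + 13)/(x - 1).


Direct substitution gives 0/0, so we factor the numerator.
Factor: (x^2 - 14x + 13) = (x - 1)(x - 13)
Cancel the common factor (x - 1):
(x^2 - 14x + 13)/(x - 1) = (x - 13)
Now substitute x = 1:
= (1) - (13) = -12

-12


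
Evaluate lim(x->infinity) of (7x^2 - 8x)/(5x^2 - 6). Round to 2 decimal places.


For limits at infinity with equal-degree polynomials,
we compare leading coefficients.
Numerator leading term: 7x^2
Denominator leading term: 5x^2
Divide both by x^2:
lim = (7 - 8/x) / (5 - 6/x^2)
As x -> infinity, the 1/x and 1/x^2 terms vanish:
= 7/5 = 1.40

1.40


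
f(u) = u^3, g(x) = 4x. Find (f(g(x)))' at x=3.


Using the chain rule: (f(g(x)))' = f'(g(x)) * g'(x)
First, find g(3):
g(3) = 4 * 3 + 0 = 12
Next, f'(u) = 3u^2
And g'(x) = 4
So f'(g(3)) * g'(3)
= 3 * 12^2 * 4
= 3 * 144 * 4
= 1728

1728


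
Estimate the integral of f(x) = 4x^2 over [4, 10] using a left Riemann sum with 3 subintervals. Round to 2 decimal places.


Left Riemann sum uses left endpoints of each subinterval.
Interval: [4, 10], n = 3
dx = (10 - 4) / 3 = 2
Left endpoints: [4, 6, 8]
f values: [64, 144, 256]
Sum = dx * (sum of f values)
= 2 * 464
= 928 = 928.00

928.00


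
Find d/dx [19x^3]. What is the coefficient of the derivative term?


We apply the power rule: d/dx [ax^n] = a*n * x^(n-1)
d/dx [19x^3]
= 19 * 3 * x^(3-1)
= 57x^2
The coefficient is 57

57


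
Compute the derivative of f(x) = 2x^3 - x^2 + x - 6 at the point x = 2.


Differentiate f(x) = 2x^3 - x^2 + x - 6 term by term:
f'(x) = 6x^2 - 2x + 1
Substitute x = 2:
f'(2) = 6 * 2^2 - 2 * 2 + 1
= 24 - 4 + 1
= 21

21


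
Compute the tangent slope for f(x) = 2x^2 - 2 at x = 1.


The slope of the tangent line equals f'(x) at the point.
f(x) = 2x^2 - 2
f'(x) = 4x
At x = 1:
f'(1) = 4 * 1 + 0
= 4 + 0
= 4

4


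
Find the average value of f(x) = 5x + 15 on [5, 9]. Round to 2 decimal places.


Average value = 1/(b-a) * integral from a to b of f(x) dx
First compute the integral of 5x + 15:
F(x) = (5/2)x^2 + 15x
F(9) = 5/2 * 81 + 15 * 9 = 675/2
F(5) = 5/2 * 25 + 15 * 5 = 275/2
Integral = 675/2 - 275/2 = 200
Average = 200 / (9 - 5) = 200 / 4
= 50 = 50.00

50.00


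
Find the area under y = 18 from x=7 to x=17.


The area under a constant function y = 18 is a rectangle.
Width = 17 - 7 = 10
Height = 18
Area = width * height
= 10 * 18
= 180

180


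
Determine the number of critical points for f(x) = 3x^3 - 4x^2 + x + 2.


Find where f'(x) = 0:
f(x) = 3x^3 - 4x^2 + x + 2
f'(x) = 9x^2 - 8x + 1
This is a quadratic in x. Use the discriminant to count real roots.
Discriminant = (-8)^2 - 4 * 9 * 1
= 64 - 36
= 28
Since discriminant > 0, f'(x) = 0 has 2 real solutions.
Number of critical points: 2

2


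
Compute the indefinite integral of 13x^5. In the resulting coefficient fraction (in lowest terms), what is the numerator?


Apply the power rule for integration:
integral of ax^n dx = a/(n+1) * x^(n+1) + C
integral of 13x^5 dx
= 13/6 * x^6 + C
The coefficient in lowest terms is 13/6, and its numerator is 13

13


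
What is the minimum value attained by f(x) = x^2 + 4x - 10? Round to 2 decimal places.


For a quadratic f(x) = ax^2 + bx + c with a > 0, the minimum is at the vertex.
Vertex x-coordinate: x = -b/(2a)
x = -(4) / (2 * 1)
x = -4/2 = -2
Substitute back to find the minimum value:
f(-2) = 1 * (-2)^2 + 4 * (-2) - 10
= 4 - 8 - 10
= -14 = -14.00

-14.00


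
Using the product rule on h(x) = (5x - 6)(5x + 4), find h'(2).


Let u(x) = 5x - 6 and v(x) = 5x + 4
u'(x) = 5
v'(x) = 5
Product rule: h'(x) = u'(x)*v(x) + u(x)*v'(x)
= 5 * (5x + 4) + (5x - 6) * 5
At x = 2:
u(2) = 5 * 2 - 6 = 4
v(2) = 5 * 2 + 4 = 14
h'(2) = 5 * 14 + 4 * 5
= 70 + 20
= 90

90


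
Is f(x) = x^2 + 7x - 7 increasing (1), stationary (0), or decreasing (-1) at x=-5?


Compute f'(x) to determine behavior:
f'(x) = 2x + 7
f'(-5) = 2 * (-5) + 7
= -10 + 7
= -3
Since f'(-5) < 0, the function is decreasing (-1)

-1


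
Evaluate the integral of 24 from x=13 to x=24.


The integral of a constant k over [a, b] equals k * (b - a).
integral from 13 to 24 of 24 dx
= 24 * (24 - 13)
= 24 * 11
= 264

264


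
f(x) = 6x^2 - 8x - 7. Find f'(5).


Differentiate term by term using power and sum rules:
f(x) = 6x^2 - 8x - 7
f'(x) = 12x - 8
Substitute x = 5:
f'(5) = 12 * 5 - 8
= 60 - 8
= 52

52


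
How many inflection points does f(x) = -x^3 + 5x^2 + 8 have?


Inflection points occur where f''(x) = 0 and concavity changes.
f(x) = -x^3 + 5x^2 + 8
f'(x) = -3x^2 + 10x
f''(x) = -6x + 10
Set f''(x) = 0:
-6x + 10 = 0
x = -10 / (-6) = 5/3
Since f''(x) is linear (degree 1), it changes sign at this point.
Therefore there is exactly 1 inflection point.

1


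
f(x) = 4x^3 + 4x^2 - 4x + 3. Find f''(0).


First derivative:
f'(x) = 12x^2 + 8x - 4
Second derivative:
f''(x) = 24x + 8
Substitute x = 0:
f''(0) = 24 * 0 + 8
= 0 + 8
= 8

8


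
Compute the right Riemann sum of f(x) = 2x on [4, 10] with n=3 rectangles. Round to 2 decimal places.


Right Riemann sum uses right endpoints of each subinterval.
Interval: [4, 10], n = 3
dx = (10 - 4) / 3 = 2
Right endpoints: [6, 8, 10]
f values: [12, 16, 20]
Sum = dx * (sum of f values)
= 2 * 48
= 96 = 96.00

96.00


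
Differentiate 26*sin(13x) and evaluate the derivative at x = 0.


Apply the chain rule to differentiate 26*sin(13x):
d/dx [26*sin(13x)]
= 26 * cos(13x) * d/dx(13x)
= 26 * 13 * cos(13x)
= 338 * cos(13x)
Evaluate at x = 0:
= 338 * cos(0)
= 338 * 1
= 338

338


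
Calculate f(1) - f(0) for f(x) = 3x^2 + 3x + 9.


Net change = f(b) - f(a)
f(x) = 3x^2 + 3x + 9
Compute f(1):
f(1) = 3 * 1^2 + 3 * 1 + 9
= 3 + 3 + 9
= 15
Compute f(0):
f(0) = 3 * 0^2 + 3 * 0 + 9
= 0 + 0 + 9
= 9
Net change = 15 - 9 = 6

6


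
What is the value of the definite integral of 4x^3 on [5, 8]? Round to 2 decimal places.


Find the antiderivative of 4x^3:
F(x) = 4/4 * x^4
Apply the Fundamental Theorem of Calculus:
F(8) - F(5)
= 4/4 * 8^4 - 4/4 * 5^4
= 4/4 * (4096 - 625)
= 4/4 * 3471
= 3471 = 3471.00

3471.00


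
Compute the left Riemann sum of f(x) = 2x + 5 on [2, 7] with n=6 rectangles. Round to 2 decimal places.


Left Riemann sum uses left endpoints of each subinterval.
Interval: [2, 7], n = 6
dx = (7 - 2) / 6 = 5/6
Left endpoints: [2, 17/6, 11/3, 9/2, 16/3, 37/6]
f values: [9, 32/3, 37/3, 14, 47/3, 52/3]
Sum = dx * (sum of f values)
= 5/6 * 79
= 395/6 ≈ 65.83

65.83


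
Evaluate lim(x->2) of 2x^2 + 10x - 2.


Since polynomials are continuous, we use direct substitution.
lim(x->2) of 2x^2 + 10x - 2
= 2 * 2^2 + 10 * 2 - 2
= 8 + 20 - 2
= 26

26


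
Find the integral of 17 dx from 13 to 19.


The integral of a constant k over [a, b] equals k * (b - a).
integral from 13 to 19 of 17 dx
= 17 * (19 - 13)
= 17 * 6
= 102

102


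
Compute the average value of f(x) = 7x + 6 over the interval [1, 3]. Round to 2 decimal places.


Average value = 1/(b-a) * integral from a to b of f(x) dx
First compute the integral of 7x + 6:
F(x) = (7/2)x^2 + 6x
F(3) = 7/2 * 9 + 6 * 3 = 99/2
F(1) = 7/2 * 1 + 6 * 1 = 19/2
Integral = 99/2 - 19/2 = 40
Average = 40 / (3 - 1) = 40 / 2
= 20 = 20.00

20.00


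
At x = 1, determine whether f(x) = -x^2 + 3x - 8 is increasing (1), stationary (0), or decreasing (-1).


Compute f'(x) to determine behavior:
f'(x) = -2x + 3
f'(1) = -2 * 1 + 3
= -2 + 3
= 1
Since f'(1) > 0, the function is increasing (1)

1


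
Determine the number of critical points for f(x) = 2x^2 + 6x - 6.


Find where f'(x) = 0:
f'(x) = 4x + 6
Set f'(x) = 0:
4x + 6 = 0
x = -6 / 4 = -3/2
This is a linear equation in x, so there is exactly one solution.
Number of critical points: 1

1


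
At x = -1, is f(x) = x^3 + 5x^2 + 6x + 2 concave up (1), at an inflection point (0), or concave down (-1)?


Concavity is determined by the sign of f''(x).
f(x) = x^3 + 5x^2 + 6x + 2
f'(x) = 3x^2 + 10x + 6
f''(x) = 6x + 10
f''(-1) = 6 * (-1) + 10
= -6 + 10
= 4
Since f''(-1) > 0, the function is concave up (1)

1


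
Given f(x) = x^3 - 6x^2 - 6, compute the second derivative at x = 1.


First derivative:
f'(x) = 3x^2 - 12x
Second derivative:
f''(x) = 6x - 12
Substitute x = 1:
f''(1) = 6 * 1 - 12
= 6 - 12
= -6

-6


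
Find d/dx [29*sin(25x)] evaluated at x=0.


Apply the chain rule to differentiate 29*sin(25x):
d/dx [29*sin(25x)]
= 29 * cos(25x) * d/dx(25x)
= 29 * 25 * cos(25x)
= 725 * cos(25x)
Evaluate at x = 0:
= 725 * cos(0)
= 725 * 1
= 725

725


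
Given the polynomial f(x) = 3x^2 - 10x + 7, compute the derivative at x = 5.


Differentiate term by term using power and sum rules:
f(x) = 3x^2 - 10x + 7
f'(x) = 6x - 10
Substitute x = 5:
f'(5) = 6 * 5 - 10
= 30 - 10
= 20

20


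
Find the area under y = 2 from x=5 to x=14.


The area under a constant function y = 2 is a rectangle.
Width = 14 - 5 = 9
Height = 2
Area = width * height
= 9 * 2
= 18

18


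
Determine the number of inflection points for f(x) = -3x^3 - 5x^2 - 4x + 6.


Inflection points occur where f''(x) = 0 and concavity changes.
f(x) = -3x^3 - 5x^2 - 4x + 6
f'(x) = -9x^2 - 10x - 4
f''(x) = -18x - 10
Set f''(x) = 0:
-18x - 10 = 0
x = 10 / (-18) = -5/9
Since f''(x) is linear (degree 1), it changes sign at this point.
Therefore there is exactly 1 inflection point.

1


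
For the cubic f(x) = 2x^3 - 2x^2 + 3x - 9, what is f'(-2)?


Differentiate f(x) = 2x^3 - 2x^2 + 3x - 9 term by term:
f'(x) = 6x^2 - 4x + 3
Substitute x = -2:
f'(-2) = 6 * (-2)^2 - 4 * (-2) + 3
= 24 + 8 + 3
= 35

35


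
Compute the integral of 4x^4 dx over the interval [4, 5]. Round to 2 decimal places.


Find the antiderivative of 4x^4:
F(x) = 4/5 * x^5
Apply the Fundamental Theorem of Calculus:
F(5) - F(4)
= 4/5 * 5^5 - 4/5 * 4^5
= 4/5 * (3125 - 1024)
= 4/5 * 2101
= 8404/5 = 1680.80

1680.80


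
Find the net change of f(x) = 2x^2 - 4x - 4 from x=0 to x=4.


Net change = f(b) - f(a)
f(x) = 2x^2 - 4x - 4
Compute f(4):
f(4) = 2 * 4^2 - 4 * 4 - 4
= 32 - 16 - 4
= 12
Compute f(0):
f(0) = 2 * 0^2 - 4 * 0 - 4
= 0 + 0 - 4
= -4
Net change = 12 - (-4) = 16

16


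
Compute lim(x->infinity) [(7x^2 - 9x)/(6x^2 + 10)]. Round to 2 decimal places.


For limits at infinity with equal-degree polynomials,
we compare leading coefficients.
Numerator leading term: 7x^2
Denominator leading term: 6x^2
Divide both by x^2:
lim = (7 - 9/x) / (6 + 10/x^2)
As x -> infinity, the 1/x and 1/x^2 terms vanish:
= 7/6 ≈ 1.17

1.17


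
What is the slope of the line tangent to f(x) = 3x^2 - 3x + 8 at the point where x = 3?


The slope of the tangent line equals f'(x) at the point.
f(x) = 3x^2 - 3x + 8
f'(x) = 6x - 3
At x = 3:
f'(3) = 6 * 3 - 3
= 18 - 3
= 15

15


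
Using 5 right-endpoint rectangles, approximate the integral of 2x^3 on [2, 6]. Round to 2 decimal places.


Right Riemann sum uses right endpoints of each subinterval.
Interval: [2, 6], n = 5
dx = (6 - 2) / 5 = 4/5
Right endpoints: [14/5, 18/5, 22/5, 26/5, 6]
f values: [5488/125, 11664/125, 21296/125, 35152/125, 432]
Sum = dx * (sum of f values)
= 4/5 * 5104/5
= 20416/25 = 816.64

816.64


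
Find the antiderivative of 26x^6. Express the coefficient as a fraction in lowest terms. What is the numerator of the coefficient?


Apply the power rule for integration:
integral of ax^n dx = a/(n+1) * x^(n+1) + C
integral of 26x^6 dx
= 26/7 * x^7 + C
The coefficient in lowest terms is 26/7, and its numerator is 26

26


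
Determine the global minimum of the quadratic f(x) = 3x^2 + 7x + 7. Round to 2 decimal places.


For a quadratic f(x) = ax^2 + bx + c with a > 0, the minimum is at the vertex.
Vertex x-coordinate: x = -b/(2a)
x = -(7) / (2 * 3)
x = -7/6
Substitute back to find the minimum value:
f(-7/6) = 3 * (-7/6)^2 + 7 * (-7/6) + 7
= 49/12 - 49/6 + 7
= 35/12 ≈ 2.92

2.92


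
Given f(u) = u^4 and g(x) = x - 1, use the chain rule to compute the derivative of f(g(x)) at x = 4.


Using the chain rule: (f(g(x)))' = f'(g(x)) * g'(x)
First, find g(4):
g(4) = 1 * 4 - 1 = 3
Next, f'(u) = 4u^3
And g'(x) = 1
So f'(g(4)) * g'(4)
= 4 * 3^3 * 1
= 4 * 27 * 1
= 108

108


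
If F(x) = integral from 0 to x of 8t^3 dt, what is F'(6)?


By the Fundamental Theorem of Calculus (Part 1):
If F(x) = integral from 0 to x of f(t) dt, then F'(x) = f(x)
Here f(t) = 8t^3
So F'(x) = 8x^3
Evaluate at x = 6:
F'(6) = 8 * 6^3
= 8 * 216
= 1728

1728


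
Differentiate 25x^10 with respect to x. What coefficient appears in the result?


We apply the power rule: d/dx [ax^n] = a*n * x^(n-1)
d/dx [25x^10]
= 25 * 10 * x^(10-1)
= 250x^9
The coefficient is 250

250


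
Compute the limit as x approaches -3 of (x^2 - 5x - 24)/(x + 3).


Direct substitution gives 0/0, so we factor the numerator.
Factor: (x^2 - 5x - 24) = (x + 3)(x - 8)
Cancel the common factor (x + 3):
(x^2 - 5x - 24)/(x + 3) = (x - 8)
Now substitute x = -3:
= (-3) - (8) = -11

-11


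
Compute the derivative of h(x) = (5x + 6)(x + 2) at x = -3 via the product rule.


Let u(x) = 5x + 6 and v(x) = x + 2
u'(x) = 5
v'(x) = 1
Product rule: h'(x) = u'(x)*v(x) + u(x)*v'(x)
= 5 * (x + 2) + (5x + 6) * 1
At x = -3:
u(-3) = 5 * (-3) + 6 = -9
v(-3) = 1 * (-3) + 2 = -1
h'(-3) = 5 * (-1) + (-9) * 1
= -5 - 9
= -14

-14


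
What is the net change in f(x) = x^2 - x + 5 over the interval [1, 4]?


Net change = f(b) - f(a)
f(x) = x^2 - x + 5
Compute f(4):
f(4) = 1 * 4^2 - 1 * 4 + 5
= 16 - 4 + 5
= 17
Compute f(1):
f(1) = 1 * 1^2 - 1 * 1 + 5
= 1 - 1 + 5
= 5
Net change = 17 - 5 = 12

12


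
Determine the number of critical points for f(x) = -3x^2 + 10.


Find where f'(x) = 0:
f'(x) = -6x
Set f'(x) = 0:
-6x = 0
x = 0 / (-6) = 0
This is a linear equation in x, so there is exactly one solution.
Number of critical points: 1

1


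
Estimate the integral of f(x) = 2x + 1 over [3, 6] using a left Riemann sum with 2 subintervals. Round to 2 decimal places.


Left Riemann sum uses left endpoints of each subinterval.
Interval: [3, 6], n = 2
dx = (6 - 3) / 2 = 3/2
Left endpoints: [3, 9/2]
f values: [7, 10]
Sum = dx * (sum of f values)
= 3/2 * 17
= 51/2 = 25.50

25.50


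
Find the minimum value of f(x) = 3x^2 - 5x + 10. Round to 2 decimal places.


For a quadratic f(x) = ax^2 + bx + c with a > 0, the minimum is at the vertex.
Vertex x-coordinate: x = -b/(2a)
x = -(-5) / (2 * 3)
x = 5/6
Substitute back to find the minimum value:
f(5/6) = 3 * (5/6)^2 - 5 * (5/6) + 10
= 25/12 - 25/6 + 10
= 95/12 ≈ 7.92

7.92


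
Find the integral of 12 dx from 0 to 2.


The integral of a constant k over [a, b] equals k * (b - a).
integral from 0 to 2 of 12 dx
= 12 * (2 - 0)
= 12 * 2
= 24

24


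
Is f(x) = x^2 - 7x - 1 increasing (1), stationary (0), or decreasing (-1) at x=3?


Compute f'(x) to determine behavior:
f'(x) = 2x - 7
f'(3) = 2 * 3 - 7
= 6 - 7
= -1
Since f'(3) < 0, the function is decreasing (-1)

-1


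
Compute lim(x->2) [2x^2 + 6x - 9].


Since polynomials are continuous, we use direct substitution.
lim(x->2) of 2x^2 + 6x - 9
= 2 * 2^2 + 6 * 2 - 9
= 8 + 12 - 9
= 11

11


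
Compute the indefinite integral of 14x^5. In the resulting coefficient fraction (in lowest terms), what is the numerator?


Apply the power rule for integration:
integral of ax^n dx = a/(n+1) * x^(n+1) + C
integral of 14x^5 dx
= 14/6 * x^6 + C
= 7/3 * x^6 + C
The coefficient in lowest terms is 7/3, and its numerator is 7

7


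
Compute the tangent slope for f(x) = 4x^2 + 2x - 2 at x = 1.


The slope of the tangent line equals f'(x) at the point.
f(x) = 4x^2 + 2x - 2
f'(x) = 8x + 2
At x = 1:
f'(1) = 8 * 1 + 2
= 8 + 2
= 10

10


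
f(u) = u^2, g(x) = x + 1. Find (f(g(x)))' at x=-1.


Using the chain rule: (f(g(x)))' = f'(g(x)) * g'(x)
First, find g(-1):
g(-1) = 1 * (-1) + 1 = 0
Next, f'(u) = 2u
And g'(x) = 1
So f'(g(-1)) * g'(-1)
= 2 * 0 * 1
= 0

0


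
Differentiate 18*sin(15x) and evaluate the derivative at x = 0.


Apply the chain rule to differentiate 18*sin(15x):
d/dx [18*sin(15x)]
= 18 * cos(15x) * d/dx(15x)
= 18 * 15 * cos(15x)
= 270 * cos(15x)
Evaluate at x = 0:
= 270 * cos(0)
= 270 * 1
= 270

270


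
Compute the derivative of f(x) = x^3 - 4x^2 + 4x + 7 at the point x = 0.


Differentiate f(x) = x^3 - 4x^2 + 4x + 7 term by term:
f'(x) = 3x^2 - 8x + 4
Substitute x = 0:
f'(0) = 3 * 0^2 - 8 * 0 + 4
= 0 + 0 + 4
= 4

4


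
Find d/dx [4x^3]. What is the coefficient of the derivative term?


We apply the power rule: d/dx [ax^n] = a*n * x^(n-1)
d/dx [4x^3]
= 4 * 3 * x^(3-1)
= 12x^2
The coefficient is 12

12


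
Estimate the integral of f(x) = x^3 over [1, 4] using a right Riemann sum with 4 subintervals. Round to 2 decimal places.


Right Riemann sum uses right endpoints of each subinterval.
Interval: [1, 4], n = 4
dx = (4 - 1) / 4 = 3/4
Right endpoints: [7/4, 5/2, 13/4, 4]
f values: [343/64, 125/8, 2197/64, 64]
Sum = dx * (sum of f values)
= 3/4 * 1909/16
= 5727/64 ≈ 89.48

89.48


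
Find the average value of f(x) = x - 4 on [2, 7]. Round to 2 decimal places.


Average value = 1/(b-a) * integral from a to b of f(x) dx
First compute the integral of x - 4:
F(x) = (1/2)x^2 - 4x
F(7) = 1/2 * 49 - 4 * 7 = -7/2
F(2) = 1/2 * 4 - 4 * 2 = -6
Integral = -7/2 - (-6) = 5/2
Average = (5/2) / (7 - 2) = (5/2) / 5
= 1/2 = 0.50

0.50


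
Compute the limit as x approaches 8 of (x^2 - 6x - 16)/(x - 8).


Direct substitution gives 0/0, so we factor the numerator.
Factor: (x^2 - 6x - 16) = (x - 8)(x + 2)
Cancel the common factor (x - 8):
(x^2 - 6x - 16)/(x - 8) = (x + 2)
Now substitute x = 8:
= (8) - (-2) = 10

10


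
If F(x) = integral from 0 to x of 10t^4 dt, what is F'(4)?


By the Fundamental Theorem of Calculus (Part 1):
If F(x) = integral from 0 to x of f(t) dt, then F'(x) = f(x)
Here f(t) = 10t^4
So F'(x) = 10x^4
Evaluate at x = 4:
F'(4) = 10 * 4^4
= 10 * 256
= 2560

2560


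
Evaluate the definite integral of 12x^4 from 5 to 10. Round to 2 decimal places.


Find the antiderivative of 12x^4:
F(x) = 12/5 * x^5
Apply the Fundamental Theorem of Calculus:
F(10) - F(5)
= 12/5 * 10^5 - 12/5 * 5^5
= 12/5 * (100000 - 3125)
= 12/5 * 96875
= 232500 = 232500.00

232500.00


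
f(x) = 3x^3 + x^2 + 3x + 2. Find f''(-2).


First derivative:
f'(x) = 9x^2 + 2x + 3
Second derivative:
f''(x) = 18x + 2
Substitute x = -2:
f''(-2) = 18 * (-2) + 2
= -36 + 2
= -34

-34


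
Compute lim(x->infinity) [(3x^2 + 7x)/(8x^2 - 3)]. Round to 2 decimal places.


For limits at infinity with equal-degree polynomials,
we compare leading coefficients.
Numerator leading term: 3x^2
Denominator leading term: 8x^2
Divide both by x^2:
lim = (3 + 7/x) / (8 - 3/x^2)
As x -> infinity, the 1/x and 1/x^2 terms vanish:
= 3/8 ≈ 0.38

0.38


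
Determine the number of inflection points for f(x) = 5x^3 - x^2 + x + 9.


Inflection points occur where f''(x) = 0 and concavity changes.
f(x) = 5x^3 - x^2 + x + 9
f'(x) = 15x^2 - 2x + 1
f''(x) = 30x - 2
Set f''(x) = 0:
30x - 2 = 0
x = 2 / 30 = 1/15
Since f''(x) is linear (degree 1), it changes sign at this point.
Therefore there is exactly 1 inflection point.

1


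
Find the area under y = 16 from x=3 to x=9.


The area under a constant function y = 16 is a rectangle.
Width = 9 - 3 = 6
Height = 16
Area = width * height
= 6 * 16
= 96

96


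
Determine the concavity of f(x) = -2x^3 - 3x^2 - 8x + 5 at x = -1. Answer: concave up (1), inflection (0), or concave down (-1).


Concavity is determined by the sign of f''(x).
f(x) = -2x^3 - 3x^2 - 8x + 5
f'(x) = -6x^2 - 6x - 8
f''(x) = -12x - 6
f''(-1) = -12 * (-1) - 6
= 12 - 6
= 6
Since f''(-1) > 0, the function is concave up (1)

1


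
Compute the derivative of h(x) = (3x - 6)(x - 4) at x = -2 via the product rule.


Let u(x) = 3x - 6 and v(x) = x - 4
u'(x) = 3
v'(x) = 1
Product rule: h'(x) = u'(x)*v(x) + u(x)*v'(x)
= 3 * (x - 4) + (3x - 6) * 1
At x = -2:
u(-2) = 3 * (-2) - 6 = -12
v(-2) = 1 * (-2) - 4 = -6
h'(-2) = 3 * (-6) + (-12) * 1
= -18 - 12
= -30

-30


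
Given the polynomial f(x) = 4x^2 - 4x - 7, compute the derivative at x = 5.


Differentiate term by term using power and sum rules:
f(x) = 4x^2 - 4x - 7
f'(x) = 8x - 4
Substitute x = 5:
f'(5) = 8 * 5 - 4
= 40 - 4
= 36

36


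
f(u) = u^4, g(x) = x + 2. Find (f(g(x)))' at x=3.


Using the chain rule: (f(g(x)))' = f'(g(x)) * g'(x)
First, find g(3):
g(3) = 1 * 3 + 2 = 5
Next, f'(u) = 4u^3
And g'(x) = 1
So f'(g(3)) * g'(3)
= 4 * 5^3 * 1
= 4 * 125 * 1
= 500

500


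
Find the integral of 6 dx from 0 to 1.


The integral of a constant k over [a, b] equals k * (b - a).
integral from 0 to 1 of 6 dx
= 6 * (1 - 0)
= 6 * 1
= 6

6


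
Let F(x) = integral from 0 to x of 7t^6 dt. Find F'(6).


By the Fundamental Theorem of Calculus (Part 1):
If F(x) = integral from 0 to x of f(t) dt, then F'(x) = f(x)
Here f(t) = 7t^6
So F'(x) = 7x^6
Evaluate at x = 6:
F'(6) = 7 * 6^6
= 7 * 46656
= 326592

326592


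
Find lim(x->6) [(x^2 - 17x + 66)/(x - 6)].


Direct substitution gives 0/0, so we factor the numerator.
Factor: (x^2 - 17x + 66) = (x - 6)(x - 11)
Cancel the common factor (x - 6):
(x^2 - 17x + 66)/(x - 6) = (x - 11)
Now substitute x = 6:
= (6) - (11) = -5

-5


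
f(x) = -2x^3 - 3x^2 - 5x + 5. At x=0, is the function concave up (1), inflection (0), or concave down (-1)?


Concavity is determined by the sign of f''(x).
f(x) = -2x^3 - 3x^2 - 5x + 5
f'(x) = -6x^2 - 6x - 5
f''(x) = -12x - 6
f''(0) = -12 * 0 - 6
= 0 - 6
= -6
Since f''(0) < 0, the function is concave down (-1)

-1


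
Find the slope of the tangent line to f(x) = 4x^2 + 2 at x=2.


The slope of the tangent line equals f'(x) at the point.
f(x) = 4x^2 + 2
f'(x) = 8x
At x = 2:
f'(2) = 8 * 2 + 0
= 16 + 0
= 16

16


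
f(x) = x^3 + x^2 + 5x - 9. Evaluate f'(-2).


Differentiate f(x) = x^3 + x^2 + 5x - 9 term by term:
f'(x) = 3x^2 + 2x + 5
Substitute x = -2:
f'(-2) = 3 * (-2)^2 + 2 * (-2) + 5
= 12 - 4 + 5
= 13

13


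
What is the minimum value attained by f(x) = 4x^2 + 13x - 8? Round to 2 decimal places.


For a quadratic f(x) = ax^2 + bx + c with a > 0, the minimum is at the vertex.
Vertex x-coordinate: x = -b/(2a)
x = -(13) / (2 * 4)
x = -13/8
Substitute back to find the minimum value:
f(-13/8) = 4 * (-13/8)^2 + 13 * (-13/8) - 8
= 169/16 - 169/8 - 8
= -297/16 ≈ -18.56

-18.56


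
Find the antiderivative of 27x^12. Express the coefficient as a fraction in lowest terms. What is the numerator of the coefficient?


Apply the power rule for integration:
integral of ax^n dx = a/(n+1) * x^(n+1) + C
integral of 27x^12 dx
= 27/13 * x^13 + C
The coefficient in lowest terms is 27/13, and its numerator is 27

27


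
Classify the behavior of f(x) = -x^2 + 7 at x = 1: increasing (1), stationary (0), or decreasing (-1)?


Compute f'(x) to determine behavior:
f'(x) = -2x
f'(1) = -2 * 1 + 0
= -2 + 0
= -2
Since f'(1) < 0, the function is decreasing (-1)

-1


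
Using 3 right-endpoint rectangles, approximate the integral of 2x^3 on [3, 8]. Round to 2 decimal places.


Right Riemann sum uses right endpoints of each subinterval.
Interval: [3, 8], n = 3
dx = (8 - 3) / 3 = 5/3
Right endpoints: [14/3, 19/3, 8]
f values: [5488/27, 13718/27, 1024]
Sum = dx * (sum of f values)
= 5/3 * 5206/3
= 26030/9 ≈ 2892.22

2892.22


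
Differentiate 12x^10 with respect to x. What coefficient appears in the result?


We apply the power rule: d/dx [ax^n] = a*n * x^(n-1)
d/dx [12x^10]
= 12 * 10 * x^(10-1)
= 120x^9
The coefficient is 120

120


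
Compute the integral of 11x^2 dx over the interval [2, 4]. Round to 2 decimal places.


Find the antiderivative of 11x^2:
F(x) = 11/3 * x^3
Apply the Fundamental Theorem of Calculus:
F(4) - F(2)
= 11/3 * 4^3 - 11/3 * 2^3
= 11/3 * (64 - 8)
= 11/3 * 56
= 616/3 ≈ 205.33

205.33


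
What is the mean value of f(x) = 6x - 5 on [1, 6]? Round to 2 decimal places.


Average value = 1/(b-a) * integral from a to b of f(x) dx
First compute the integral of 6x - 5:
F(x) = 3x^2 - 5x
F(6) = 3 * 36 - 5 * 6 = 78
F(1) = 3 * 1 - 5 * 1 = -2
Integral = 78 - (-2) = 80
Average = 80 / (6 - 1) = 80 / 5
= 16 = 16.00

16.00


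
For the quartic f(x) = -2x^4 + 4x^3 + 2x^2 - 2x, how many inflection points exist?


Inflection points occur where f''(x) = 0 and concavity changes.
f(x) = -2x^4 + 4x^3 + 2x^2 - 2x
f'(x) = -8x^3 + 12x^2 + 4x - 2
f''(x) = -24x^2 + 24x + 4
This is a quadratic in x. Use the discriminant to count real roots.
Discriminant = (24)^2 - 4 * (-24) * 4
= 576 - (-384)
= 960
Since discriminant > 0, f''(x) = 0 has 2 distinct real solutions.
A quadratic with two distinct real roots changes sign at each root, so concavity changes at both.
Number of inflection points: 2

2


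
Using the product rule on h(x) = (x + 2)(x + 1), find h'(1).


Let u(x) = x + 2 and v(x) = x + 1
u'(x) = 1
v'(x) = 1
Product rule: h'(x) = u'(x)*v(x) + u(x)*v'(x)
= 1 * (x + 1) + (x + 2) * 1
At x = 1:
u(1) = 1 * 1 + 2 = 3
v(1) = 1 * 1 + 1 = 2
h'(1) = 1 * 2 + 3 * 1
= 2 + 3
= 5

5


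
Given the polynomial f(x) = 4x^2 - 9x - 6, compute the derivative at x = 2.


Differentiate term by term using power and sum rules:
f(x) = 4x^2 - 9x - 6
f'(x) = 8x - 9
Substitute x = 2:
f'(2) = 8 * 2 - 9
= 16 - 9
= 7

7


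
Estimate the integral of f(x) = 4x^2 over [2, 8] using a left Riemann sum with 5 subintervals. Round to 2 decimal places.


Left Riemann sum uses left endpoints of each subinterval.
Interval: [2, 8], n = 5
dx = (8 - 2) / 5 = 6/5
Left endpoints: [2, 16/5, 22/5, 28/5, 34/5]
f values: [16, 1024/25, 1936/25, 3136/25, 4624/25]
Sum = dx * (sum of f values)
= 6/5 * 2224/5
= 13344/25 = 533.76

533.76


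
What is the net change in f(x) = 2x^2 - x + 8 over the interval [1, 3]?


Net change = f(b) - f(a)
f(x) = 2x^2 - x + 8
Compute f(3):
f(3) = 2 * 3^2 - 1 * 3 + 8
= 18 - 3 + 8
= 23
Compute f(1):
f(1) = 2 * 1^2 - 1 * 1 + 8
= 2 - 1 + 8
= 9
Net change = 23 - 9 = 14

14


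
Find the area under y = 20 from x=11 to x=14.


The area under a constant function y = 20 is a rectangle.
Width = 14 - 11 = 3
Height = 20
Area = width * height
= 3 * 20
= 60

60


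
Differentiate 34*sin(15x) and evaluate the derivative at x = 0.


Apply the chain rule to differentiate 34*sin(15x):
d/dx [34*sin(15x)]
= 34 * cos(15x) * d/dx(15x)
= 34 * 15 * cos(15x)
= 510 * cos(15x)
Evaluate at x = 0:
= 510 * cos(0)
= 510 * 1
= 510

510


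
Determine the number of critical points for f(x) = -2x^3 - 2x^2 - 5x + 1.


Find where f'(x) = 0:
f(x) = -2x^3 - 2x^2 - 5x + 1
f'(x) = -6x^2 - 4x - 5
This is a quadratic in x. Use the discriminant to count real roots.
Discriminant = (-4)^2 - 4 * (-6) * (-5)
= 16 - 120
= -104
Since discriminant < 0, f'(x) = 0 has no real solutions.
Number of critical points: 0

0


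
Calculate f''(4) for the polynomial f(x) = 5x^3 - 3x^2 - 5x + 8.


First derivative:
f'(x) = 15x^2 - 6x - 5
Second derivative:
f''(x) = 30x - 6
Substitute x = 4:
f''(4) = 30 * 4 - 6
= 120 - 6
= 114

114


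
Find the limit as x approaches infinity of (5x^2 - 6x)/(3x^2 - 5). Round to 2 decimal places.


For limits at infinity with equal-degree polynomials,
we compare leading coefficients.
Numerator leading term: 5x^2
Denominator leading term: 3x^2
Divide both by x^2:
lim = (5 - 6/x) / (3 - 5/x^2)
As x -> infinity, the 1/x and 1/x^2 terms vanish:
= 5/3 ≈ 1.67

1.67


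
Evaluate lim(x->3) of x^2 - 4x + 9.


Since polynomials are continuous, we use direct substitution.
lim(x->3) of x^2 - 4x + 9
= 1 * 3^2 - 4 * 3 + 9
= 9 - 12 + 9
= 6

6


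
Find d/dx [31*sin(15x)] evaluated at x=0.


Apply the chain rule to differentiate 31*sin(15x):
d/dx [31*sin(15x)]
= 31 * cos(15x) * d/dx(15x)
= 31 * 15 * cos(15x)
= 465 * cos(15x)
Evaluate at x = 0:
= 465 * cos(0)
= 465 * 1
= 465

465


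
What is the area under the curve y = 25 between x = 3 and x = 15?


The area under a constant function y = 25 is a rectangle.
Width = 15 - 3 = 12
Height = 25
Area = width * height
= 12 * 25
= 300

300


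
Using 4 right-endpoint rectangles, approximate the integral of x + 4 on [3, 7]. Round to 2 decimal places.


Right Riemann sum uses right endpoints of each subinterval.
Interval: [3, 7], n = 4
dx = (7 - 3) / 4 = 1
Right endpoints: [4, 5, 6, 7]
f values: [8, 9, 10, 11]
Sum = dx * (sum of f values)
= 1 * 38
= 38 = 38.00

38.00


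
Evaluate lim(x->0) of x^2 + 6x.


Since polynomials are continuous, we use direct substitution.
lim(x->0) of x^2 + 6x
= 1 * 0^2 + 6 * 0 + 0
= 0 + 0 + 0
= 0

0


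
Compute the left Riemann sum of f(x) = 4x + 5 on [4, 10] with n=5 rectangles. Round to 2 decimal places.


Left Riemann sum uses left endpoints of each subinterval.
Interval: [4, 10], n = 5
dx = (10 - 4) / 5 = 6/5
Left endpoints: [4, 26/5, 32/5, 38/5, 44/5]
f values: [21, 129/5, 153/5, 177/5, 201/5]
Sum = dx * (sum of f values)
= 6/5 * 153
= 918/5 = 183.60

183.60


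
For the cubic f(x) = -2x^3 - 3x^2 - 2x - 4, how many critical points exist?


Find where f'(x) = 0:
f(x) = -2x^3 - 3x^2 - 2x - 4
f'(x) = -6x^2 - 6x - 2
This is a quadratic in x. Use the discriminant to count real roots.
Discriminant = (-6)^2 - 4 * (-6) * (-2)
= 36 - 48
= -12
Since discriminant < 0, f'(x) = 0 has no real solutions.
Number of critical points: 0

0


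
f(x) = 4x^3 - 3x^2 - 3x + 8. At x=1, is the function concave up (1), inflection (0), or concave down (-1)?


Concavity is determined by the sign of f''(x).
f(x) = 4x^3 - 3x^2 - 3x + 8
f'(x) = 12x^2 - 6x - 3
f''(x) = 24x - 6
f''(1) = 24 * 1 - 6
= 24 - 6
= 18
Since f''(1) > 0, the function is concave up (1)

1


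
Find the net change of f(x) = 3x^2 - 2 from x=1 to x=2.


Net change = f(b) - f(a)
f(x) = 3x^2 - 2
Compute f(2):
f(2) = 3 * 2^2 + 0 * 2 - 2
= 12 + 0 - 2
= 10
Compute f(1):
f(1) = 3 * 1^2 + 0 * 1 - 2
= 3 + 0 - 2
= 1
Net change = 10 - 1 = 9

9


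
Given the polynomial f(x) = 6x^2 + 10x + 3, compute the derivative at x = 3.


Differentiate term by term using power and sum rules:
f(x) = 6x^2 + 10x + 3
f'(x) = 12x + 10
Substitute x = 3:
f'(3) = 12 * 3 + 10
= 36 + 10
= 46

46


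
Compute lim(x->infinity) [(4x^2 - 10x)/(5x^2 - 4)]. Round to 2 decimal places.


For limits at infinity with equal-degree polynomials,
we compare leading coefficients.
Numerator leading term: 4x^2
Denominator leading term: 5x^2
Divide both by x^2:
lim = (4 - 10/x) / (5 - 4/x^2)
As x -> infinity, the 1/x and 1/x^2 terms vanish:
= 4/5 = 0.80

0.80


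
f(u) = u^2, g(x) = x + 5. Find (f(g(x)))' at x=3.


Using the chain rule: (f(g(x)))' = f'(g(x)) * g'(x)
First, find g(3):
g(3) = 1 * 3 + 5 = 8
Next, f'(u) = 2u
And g'(x) = 1
So f'(g(3)) * g'(3)
= 2 * 8 * 1
= 16

16


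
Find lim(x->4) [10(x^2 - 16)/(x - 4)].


Direct substitution gives 0/0, so we factor the numerator.
Factor: 10(x^2 - 16) = 10 * (x - 4)(x + 4)
Cancel the common factor (x - 4):
10(x^2 - 16)/(x - 4) = 10 * (x + 4)
Now substitute x = 4:
= 10 * (4 + 4) = 80

80


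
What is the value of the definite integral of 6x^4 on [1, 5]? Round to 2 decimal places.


Find the antiderivative of 6x^4:
F(x) = 6/5 * x^5
Apply the Fundamental Theorem of Calculus:
F(5) - F(1)
= 6/5 * 5^5 - 6/5 * 1^5
= 6/5 * (3125 - 1)
= 6/5 * 3124
= 18744/5 = 3748.80

3748.80


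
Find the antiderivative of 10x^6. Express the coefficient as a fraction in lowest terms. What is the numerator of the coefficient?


Apply the power rule for integration:
integral of ax^n dx = a/(n+1) * x^(n+1) + C
integral of 10x^6 dx
= 10/7 * x^7 + C
The coefficient in lowest terms is 10/7, and its numerator is 10

10


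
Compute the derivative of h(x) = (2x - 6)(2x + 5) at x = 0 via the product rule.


Let u(x) = 2x - 6 and v(x) = 2x + 5
u'(x) = 2
v'(x) = 2
Product rule: h'(x) = u'(x)*v(x) + u(x)*v'(x)
= 2 * (2x + 5) + (2x - 6) * 2
At x = 0:
u(0) = 2 * 0 - 6 = -6
v(0) = 2 * 0 + 5 = 5
h'(0) = 2 * 5 + (-6) * 2
= 10 - 12
= -2

-2


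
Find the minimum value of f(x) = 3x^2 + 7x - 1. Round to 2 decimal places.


For a quadratic f(x) = ax^2 + bx + c with a > 0, the minimum is at the vertex.
Vertex x-coordinate: x = -b/(2a)
x = -(7) / (2 * 3)
x = -7/6
Substitute back to find the minimum value:
f(-7/6) = 3 * (-7/6)^2 + 7 * (-7/6) - 1
= 49/12 - 49/6 - 1
= -61/12 ≈ -5.08

-5.08


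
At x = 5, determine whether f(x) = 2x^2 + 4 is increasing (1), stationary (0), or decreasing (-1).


Compute f'(x) to determine behavior:
f'(x) = 4x
f'(5) = 4 * 5 + 0
= 20 + 0
= 20
Since f'(5) > 0, the function is increasing (1)

1


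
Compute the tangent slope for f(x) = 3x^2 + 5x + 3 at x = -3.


The slope of the tangent line equals f'(x) at the point.
f(x) = 3x^2 + 5x + 3
f'(x) = 6x + 5
At x = -3:
f'(-3) = 6 * (-3) + 5
= -18 + 5
= -13

-13


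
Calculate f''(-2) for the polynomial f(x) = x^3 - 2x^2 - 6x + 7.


First derivative:
f'(x) = 3x^2 - 4x - 6
Second derivative:
f''(x) = 6x - 4
Substitute x = -2:
f''(-2) = 6 * (-2) - 4
= -12 - 4
= -16

-16


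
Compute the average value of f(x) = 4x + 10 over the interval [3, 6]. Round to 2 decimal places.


Average value = 1/(b-a) * integral from a to b of f(x) dx
First compute the integral of 4x + 10:
F(x) = 2x^2 + 10x
F(6) = 2 * 36 + 10 * 6 = 132
F(3) = 2 * 9 + 10 * 3 = 48
Integral = 132 - 48 = 84
Average = 84 / (6 - 3) = 84 / 3
= 28 = 28.00

28.00


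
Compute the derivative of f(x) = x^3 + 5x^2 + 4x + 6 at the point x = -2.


Differentiate f(x) = x^3 + 5x^2 + 4x + 6 term by term:
f'(x) = 3x^2 + 10x + 4
Substitute x = -2:
f'(-2) = 3 * (-2)^2 + 10 * (-2) + 4
= 12 - 20 + 4
= -4

-4


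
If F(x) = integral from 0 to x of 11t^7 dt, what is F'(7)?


By the Fundamental Theorem of Calculus (Part 1):
If F(x) = integral from 0 to x of f(t) dt, then F'(x) = f(x)
Here f(t) = 11t^7
So F'(x) = 11x^7
Evaluate at x = 7:
F'(7) = 11 * 7^7
= 11 * 823543
= 9058973

9058973


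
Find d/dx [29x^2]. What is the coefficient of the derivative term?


We apply the power rule: d/dx [ax^n] = a*n * x^(n-1)
d/dx [29x^2]
= 29 * 2 * x^(2-1)
= 58x
The coefficient is 58

58


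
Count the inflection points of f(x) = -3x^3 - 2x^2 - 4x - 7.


Inflection points occur where f''(x) = 0 and concavity changes.
f(x) = -3x^3 - 2x^2 - 4x - 7
f'(x) = -9x^2 - 4x - 4
f''(x) = -18x - 4
Set f''(x) = 0:
-18x - 4 = 0
x = 4 / (-18) = -2/9
Since f''(x) is linear (degree 1), it changes sign at this point.
Therefore there is exactly 1 inflection point.

1


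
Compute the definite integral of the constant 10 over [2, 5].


The integral of a constant k over [a, b] equals k * (b - a).
integral from 2 to 5 of 10 dx
= 10 * (5 - 2)
= 10 * 3
= 30

30


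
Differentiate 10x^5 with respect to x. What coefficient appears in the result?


We apply the power rule: d/dx [ax^n] = a*n * x^(n-1)
d/dx [10x^5]
= 10 * 5 * x^(5-1)
= 50x^4
The coefficient is 50

50


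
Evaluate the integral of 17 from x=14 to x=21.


The integral of a constant k over [a, b] equals k * (b - a).
integral from 14 to 21 of 17 dx
= 17 * (21 - 14)
= 17 * 7
= 119

119


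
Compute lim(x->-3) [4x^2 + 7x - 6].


Since polynomials are continuous, we use direct substitution.
lim(x->-3) of 4x^2 + 7x - 6
= 4 * (-3)^2 + 7 * (-3) - 6
= 36 - 21 - 6
= 9

9


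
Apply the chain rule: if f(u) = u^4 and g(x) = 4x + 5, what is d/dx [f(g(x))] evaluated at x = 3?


Using the chain rule: (f(g(x)))' = f'(g(x)) * g'(x)
First, find g(3):
g(3) = 4 * 3 + 5 = 17
Next, f'(u) = 4u^3
And g'(x) = 4
So f'(g(3)) * g'(3)
= 4 * 17^3 * 4
= 4 * 4913 * 4
= 78608

78608


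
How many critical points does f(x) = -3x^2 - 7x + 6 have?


Find where f'(x) = 0:
f'(x) = -6x - 7
Set f'(x) = 0:
-6x - 7 = 0
x = 7 / (-6) = -7/6
This is a linear equation in x, so there is exactly one solution.
Number of critical points: 1

1


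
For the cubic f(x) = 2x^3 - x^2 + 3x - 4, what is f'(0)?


Differentiate f(x) = 2x^3 - x^2 + 3x - 4 term by term:
f'(x) = 6x^2 - 2x + 3
Substitute x = 0:
f'(0) = 6 * 0^2 - 2 * 0 + 3
= 0 + 0 + 3
= 3

3


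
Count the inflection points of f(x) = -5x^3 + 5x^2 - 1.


Inflection points occur where f''(x) = 0 and concavity changes.
f(x) = -5x^3 + 5x^2 - 1
f'(x) = -15x^2 + 10x
f''(x) = -30x + 10
Set f''(x) = 0:
-30x + 10 = 0
x = -10 / (-30) = 1/3
Since f''(x) is linear (degree 1), it changes sign at this point.
Therefore there is exactly 1 inflection point.

1


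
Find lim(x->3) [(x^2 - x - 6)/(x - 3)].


Direct substitution gives 0/0, so we factor the numerator.
Factor: (x^2 - x - 6) = (x - 3)(x + 2)
Cancel the common factor (x - 3):
(x^2 - x - 6)/(x - 3) = (x + 2)
Now substitute x = 3:
= (3) - (-2) = 5

5


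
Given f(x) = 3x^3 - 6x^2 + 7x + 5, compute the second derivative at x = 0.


First derivative:
f'(x) = 9x^2 - 12x + 7
Second derivative:
f''(x) = 18x - 12
Substitute x = 0:
f''(0) = 18 * 0 - 12
= 0 - 12
= -12

-12


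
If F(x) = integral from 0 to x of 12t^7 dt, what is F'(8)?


By the Fundamental Theorem of Calculus (Part 1):
If F(x) = integral from 0 to x of f(t) dt, then F'(x) = f(x)
Here f(t) = 12t^7
So F'(x) = 12x^7
Evaluate at x = 8:
F'(8) = 12 * 8^7
= 12 * 2097152
= 25165824

25165824


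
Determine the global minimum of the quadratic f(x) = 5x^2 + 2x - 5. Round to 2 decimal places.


For a quadratic f(x) = ax^2 + bx + c with a > 0, the minimum is at the vertex.
Vertex x-coordinate: x = -b/(2a)
x = -(2) / (2 * 5)
x = -2/10 = -1/5
Substitute back to find the minimum value:
f(-1/5) = 5 * (-1/5)^2 + 2 * (-1/5) - 5
= 1/5 - 2/5 - 5
= -26/5 = -5.20

-5.20


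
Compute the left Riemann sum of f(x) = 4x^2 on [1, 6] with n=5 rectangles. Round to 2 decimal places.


Left Riemann sum uses left endpoints of each subinterval.
Interval: [1, 6], n = 5
dx = (6 - 1) / 5 = 1
Left endpoints: [1, 2, 3, 4, 5]
f values: [4, 16, 36, 64, 100]
Sum = dx * (sum of f values)
= 1 * 220
= 220 = 220.00

220.00
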